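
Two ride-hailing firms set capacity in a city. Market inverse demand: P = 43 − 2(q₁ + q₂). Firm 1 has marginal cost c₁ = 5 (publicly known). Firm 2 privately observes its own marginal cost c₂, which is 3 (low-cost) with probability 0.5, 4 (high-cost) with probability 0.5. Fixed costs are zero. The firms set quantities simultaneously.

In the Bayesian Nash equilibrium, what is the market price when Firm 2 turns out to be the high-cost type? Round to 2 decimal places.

Each type of Firm 2 best-responds to q₁; Firm 1 best-responds to the expected q₂ over Firm 2's types.
Firm 2 with cost c maximizes (43 − 2(q₁+q₂) − c)·q₂, giving q₂(c) = (43 − c − 2q₁)/4.
E[c₂] = 0.5·3 + 0.5·4 = 3.5
Firm 1's FOC against E[q₂] yields q₁ = (43 − 2·5 + E[c₂])/6 = (43 − 10 + 3.5)/6 = 6.08333.
q₂(high-cost) = 6.70833, so P = 43 − 2·(6.08333 + 6.70833) = 17.4167.

17.42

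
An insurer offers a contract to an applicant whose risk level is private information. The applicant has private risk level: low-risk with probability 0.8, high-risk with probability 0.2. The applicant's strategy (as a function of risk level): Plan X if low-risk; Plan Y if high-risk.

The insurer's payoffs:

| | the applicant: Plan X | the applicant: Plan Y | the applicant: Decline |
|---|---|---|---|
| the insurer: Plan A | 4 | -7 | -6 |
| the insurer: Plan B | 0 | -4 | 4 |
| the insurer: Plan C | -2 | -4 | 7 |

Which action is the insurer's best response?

E[Plan A] = 0.8·(4) + 0.2·(-7) = 1.8
E[Plan B] = 0.8·(0) + 0.2·(-4) = -0.8
E[Plan C] = 0.8·(-2) + 0.2·(-4) = -2.4
Best response: Plan A (1.8 is the largest).

Plan A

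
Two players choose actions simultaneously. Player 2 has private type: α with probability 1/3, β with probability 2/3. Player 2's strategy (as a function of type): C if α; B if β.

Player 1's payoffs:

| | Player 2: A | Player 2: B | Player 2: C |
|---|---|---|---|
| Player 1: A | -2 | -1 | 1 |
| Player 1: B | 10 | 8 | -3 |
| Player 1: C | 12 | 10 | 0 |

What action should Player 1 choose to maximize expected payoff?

C

E[A] = 1/3·(1) + 2/3·(-1) = -1/3
E[B] = 1/3·(-3) + 2/3·(8) = 13/3
E[C] = 1/3·(0) + 2/3·(10) = 20/3
Best response: C (20/3 is the largest).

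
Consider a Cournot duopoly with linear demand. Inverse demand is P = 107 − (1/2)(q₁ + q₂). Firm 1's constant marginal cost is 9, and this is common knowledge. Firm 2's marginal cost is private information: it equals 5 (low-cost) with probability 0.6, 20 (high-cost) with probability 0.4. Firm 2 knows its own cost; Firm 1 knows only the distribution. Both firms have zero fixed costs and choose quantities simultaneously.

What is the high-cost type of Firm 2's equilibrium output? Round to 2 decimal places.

Firm 2 with cost c maximizes (107 − (1/2)(q₁+q₂) − c)·q₂, giving q₂(c) = (107 − c − (1/2)q₁).
E[c₂] = 0.6·5 + 0.4·20 = 11
Firm 1's FOC against E[q₂] yields q₁ = (107 − 2·9 + E[c₂])/(3/2) = (107 − 18 + 11)/(3/2) = 66.6667.
q₂(high-cost) = (107 − 20 − (1/2)·66.6667) = 53.6667.

53.67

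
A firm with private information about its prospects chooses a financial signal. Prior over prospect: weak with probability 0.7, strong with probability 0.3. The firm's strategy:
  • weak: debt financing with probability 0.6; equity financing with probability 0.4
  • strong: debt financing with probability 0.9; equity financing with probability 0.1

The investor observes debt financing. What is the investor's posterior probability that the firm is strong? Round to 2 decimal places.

Apply Bayes' rule using the sender's strategy as the likelihood.
P(debt financing) = 0.7·0.6 + 0.3·0.9 = 0.69
P(strong | debt financing) = (0.3·0.9) / 0.69 = 0.27 / 0.69 = 0.391304

0.39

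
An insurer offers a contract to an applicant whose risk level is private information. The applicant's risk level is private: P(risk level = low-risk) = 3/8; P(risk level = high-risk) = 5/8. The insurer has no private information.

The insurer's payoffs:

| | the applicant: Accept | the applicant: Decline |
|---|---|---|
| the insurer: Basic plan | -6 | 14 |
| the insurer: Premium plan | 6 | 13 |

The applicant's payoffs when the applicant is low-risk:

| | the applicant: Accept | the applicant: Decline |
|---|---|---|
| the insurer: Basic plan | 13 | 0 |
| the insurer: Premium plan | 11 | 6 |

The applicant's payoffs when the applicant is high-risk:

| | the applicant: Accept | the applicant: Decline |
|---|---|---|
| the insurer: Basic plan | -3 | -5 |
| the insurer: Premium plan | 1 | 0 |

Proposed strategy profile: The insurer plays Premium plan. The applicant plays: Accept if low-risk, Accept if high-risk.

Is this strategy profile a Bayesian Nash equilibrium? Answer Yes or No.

Yes

The insurer plays Premium plan: E[Premium plan] = 3/8·(6) + 5/8·(6) = 6; E[Basic plan] = -6. Best-responding. ✓
The applicant (risk level low-risk), facing Premium plan: Accept gives 11, Decline gives 6. Proposed Accept is best. ✓
The applicant (risk level high-risk), facing Premium plan: Accept gives 1, Decline gives 0. Proposed Accept is best. ✓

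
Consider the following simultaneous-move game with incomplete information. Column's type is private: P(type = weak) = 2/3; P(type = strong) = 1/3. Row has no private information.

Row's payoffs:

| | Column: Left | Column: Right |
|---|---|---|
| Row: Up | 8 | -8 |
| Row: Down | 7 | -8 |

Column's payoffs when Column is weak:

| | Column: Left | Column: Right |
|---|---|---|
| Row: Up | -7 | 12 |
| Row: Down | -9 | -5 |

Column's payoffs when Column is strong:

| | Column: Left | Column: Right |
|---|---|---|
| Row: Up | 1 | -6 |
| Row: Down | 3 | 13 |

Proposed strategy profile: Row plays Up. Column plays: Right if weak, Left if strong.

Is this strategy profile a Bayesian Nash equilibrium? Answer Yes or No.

Row plays Up: E[Up] = 2/3·(-8) + 1/3·(8) = -8/3; E[Down] = -3. Best-responding. ✓
Column (type weak), facing Up: Left gives -7, Right gives 12. Proposed Right is best. ✓
Column (type strong), facing Up: Left gives 1, Right gives -6. Proposed Left is best. ✓

Yes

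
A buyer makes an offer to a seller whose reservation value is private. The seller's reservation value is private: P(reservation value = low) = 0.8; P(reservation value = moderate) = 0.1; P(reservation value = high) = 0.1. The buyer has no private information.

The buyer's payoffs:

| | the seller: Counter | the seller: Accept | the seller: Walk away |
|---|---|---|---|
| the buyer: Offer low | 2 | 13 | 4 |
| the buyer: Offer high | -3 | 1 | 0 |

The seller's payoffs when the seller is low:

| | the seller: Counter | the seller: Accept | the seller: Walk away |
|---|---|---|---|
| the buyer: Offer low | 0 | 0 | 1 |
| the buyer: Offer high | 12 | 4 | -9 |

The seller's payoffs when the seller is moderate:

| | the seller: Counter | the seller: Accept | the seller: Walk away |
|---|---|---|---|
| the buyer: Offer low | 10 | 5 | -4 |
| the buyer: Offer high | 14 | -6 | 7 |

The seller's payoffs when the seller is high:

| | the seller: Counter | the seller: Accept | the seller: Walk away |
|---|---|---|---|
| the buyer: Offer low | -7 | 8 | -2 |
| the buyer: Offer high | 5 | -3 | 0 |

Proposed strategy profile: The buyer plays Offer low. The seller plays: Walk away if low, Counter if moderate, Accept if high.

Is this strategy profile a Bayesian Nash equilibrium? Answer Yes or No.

Yes

A profile is a BNE iff every type of every player is best-responding given beliefs about the other side.
The buyer plays Offer low: E[Offer low] = 0.8·(4) + 0.1·(2) + 0.1·(13) = 4.7; E[Offer high] = -0.2. Best-responding. ✓
The seller (reservation value low), facing Offer low: Counter gives 0, Accept gives 0, Walk away gives 1. Proposed Walk away is best. ✓
The seller (reservation value moderate), facing Offer low: Counter gives 10, Accept gives 5, Walk away gives -4. Proposed Counter is best. ✓
The seller (reservation value high), facing Offer low: Counter gives -7, Accept gives 8, Walk away gives -2. Proposed Accept is best. ✓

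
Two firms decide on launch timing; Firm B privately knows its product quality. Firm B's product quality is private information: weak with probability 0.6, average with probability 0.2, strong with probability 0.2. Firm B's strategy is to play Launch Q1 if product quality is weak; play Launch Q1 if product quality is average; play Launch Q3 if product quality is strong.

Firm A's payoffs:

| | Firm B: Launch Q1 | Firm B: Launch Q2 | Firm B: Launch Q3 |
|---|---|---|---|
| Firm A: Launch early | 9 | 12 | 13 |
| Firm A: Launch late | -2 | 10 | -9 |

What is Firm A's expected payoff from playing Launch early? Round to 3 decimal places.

9.800

Take the expectation over Firm B's product quality, weighting each type's action by its prior probability.
E[Launch early] = 0.6·9 + 0.2·9 + 0.2·13 = 5.4 + 1.8 + 2.6 = 9.8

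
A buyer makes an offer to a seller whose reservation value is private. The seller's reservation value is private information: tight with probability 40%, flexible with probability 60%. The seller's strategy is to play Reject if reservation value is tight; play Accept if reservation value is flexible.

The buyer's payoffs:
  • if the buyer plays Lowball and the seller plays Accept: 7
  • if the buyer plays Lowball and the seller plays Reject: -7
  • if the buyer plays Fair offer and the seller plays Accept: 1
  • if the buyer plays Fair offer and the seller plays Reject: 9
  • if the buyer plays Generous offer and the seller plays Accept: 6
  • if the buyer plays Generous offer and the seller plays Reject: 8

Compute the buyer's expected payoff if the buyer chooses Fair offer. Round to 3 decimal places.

4.200

E[Fair offer] = 0.4·9 + 0.6·1 = 3.6 + 0.6 = 4.2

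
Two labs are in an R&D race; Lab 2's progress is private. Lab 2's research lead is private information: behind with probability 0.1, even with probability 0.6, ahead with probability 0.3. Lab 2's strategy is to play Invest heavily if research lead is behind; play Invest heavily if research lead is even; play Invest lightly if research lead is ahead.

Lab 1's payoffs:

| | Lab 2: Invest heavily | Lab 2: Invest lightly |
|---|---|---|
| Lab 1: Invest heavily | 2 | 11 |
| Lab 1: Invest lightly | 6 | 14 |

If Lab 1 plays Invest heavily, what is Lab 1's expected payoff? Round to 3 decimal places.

4.700

E[Invest heavily] = 0.1·2 + 0.6·2 + 0.3·11 = 0.2 + 1.2 + 3.3 = 4.7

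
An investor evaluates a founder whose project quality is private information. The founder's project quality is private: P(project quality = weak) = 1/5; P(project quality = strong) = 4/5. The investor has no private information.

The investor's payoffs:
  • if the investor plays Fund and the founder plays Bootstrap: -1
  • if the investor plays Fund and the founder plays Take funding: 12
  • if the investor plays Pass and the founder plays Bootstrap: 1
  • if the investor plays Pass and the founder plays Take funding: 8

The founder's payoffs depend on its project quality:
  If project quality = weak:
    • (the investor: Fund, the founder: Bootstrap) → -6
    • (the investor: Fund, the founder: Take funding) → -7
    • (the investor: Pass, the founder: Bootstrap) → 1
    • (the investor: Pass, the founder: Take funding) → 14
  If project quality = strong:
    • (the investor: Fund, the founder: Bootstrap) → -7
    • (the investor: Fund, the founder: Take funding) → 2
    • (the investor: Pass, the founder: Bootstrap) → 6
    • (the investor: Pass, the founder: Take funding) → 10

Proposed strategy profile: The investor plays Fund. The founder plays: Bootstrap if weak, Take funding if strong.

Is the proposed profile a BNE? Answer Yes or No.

The investor plays Fund: E[Fund] = 1/5·(-1) + 4/5·(12) = 47/5; E[Pass] = 33/5. Best-responding. ✓
The founder (project quality weak), facing Fund: Bootstrap gives -6, Take funding gives -7. Proposed Bootstrap is best. ✓
The founder (project quality strong), facing Fund: Bootstrap gives -7, Take funding gives 2. Proposed Take funding is best. ✓

Yes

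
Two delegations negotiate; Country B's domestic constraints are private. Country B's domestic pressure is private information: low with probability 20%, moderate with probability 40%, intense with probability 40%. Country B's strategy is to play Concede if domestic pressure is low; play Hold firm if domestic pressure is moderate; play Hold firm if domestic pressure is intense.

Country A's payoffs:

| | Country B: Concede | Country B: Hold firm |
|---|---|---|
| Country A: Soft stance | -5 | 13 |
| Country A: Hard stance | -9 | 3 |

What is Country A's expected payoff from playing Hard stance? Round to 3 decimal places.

E[Hard stance] = 0.2·(-9) + 0.4·3 + 0.4·3 = (-1.8) + 1.2 + 1.2 = 0.6

0.600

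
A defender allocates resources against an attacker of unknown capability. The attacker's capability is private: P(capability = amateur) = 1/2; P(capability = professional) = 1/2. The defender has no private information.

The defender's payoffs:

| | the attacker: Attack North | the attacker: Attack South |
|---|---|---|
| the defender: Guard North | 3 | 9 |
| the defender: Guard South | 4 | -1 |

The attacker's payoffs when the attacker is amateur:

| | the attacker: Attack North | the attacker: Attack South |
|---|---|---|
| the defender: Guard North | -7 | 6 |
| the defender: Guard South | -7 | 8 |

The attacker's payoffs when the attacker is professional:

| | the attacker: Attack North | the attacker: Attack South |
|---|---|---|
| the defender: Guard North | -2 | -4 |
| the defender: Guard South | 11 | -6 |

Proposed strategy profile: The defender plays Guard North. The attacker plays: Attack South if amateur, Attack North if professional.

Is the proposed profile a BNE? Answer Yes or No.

The defender plays Guard North: E[Guard North] = 1/2·(9) + 1/2·(3) = 6; E[Guard South] = 3/2. Best-responding. ✓
The attacker (capability amateur), facing Guard North: Attack North gives -7, Attack South gives 6. Proposed Attack South is best. ✓
The attacker (capability professional), facing Guard North: Attack North gives -2, Attack South gives -4. Proposed Attack North is best. ✓

Yes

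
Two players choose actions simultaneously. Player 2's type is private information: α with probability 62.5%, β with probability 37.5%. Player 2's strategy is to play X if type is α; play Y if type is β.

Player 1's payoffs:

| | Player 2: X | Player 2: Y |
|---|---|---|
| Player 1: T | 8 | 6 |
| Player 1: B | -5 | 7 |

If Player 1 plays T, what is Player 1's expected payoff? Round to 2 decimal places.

Take the expectation over Player 2's type, weighting each type's action by its prior probability.
E[T] = 0.625·8 + 0.375·6 = 5 + 2.25 = 7.25

7.25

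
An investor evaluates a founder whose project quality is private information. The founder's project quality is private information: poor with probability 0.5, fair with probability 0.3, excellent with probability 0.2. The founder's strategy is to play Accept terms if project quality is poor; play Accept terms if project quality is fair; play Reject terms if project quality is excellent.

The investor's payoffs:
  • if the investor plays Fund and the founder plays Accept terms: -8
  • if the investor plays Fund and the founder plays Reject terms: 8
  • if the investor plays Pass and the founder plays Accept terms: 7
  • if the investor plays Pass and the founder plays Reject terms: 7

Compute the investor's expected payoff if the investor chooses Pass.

7

E[Pass] = 0.5·7 + 0.3·7 + 0.2·7 = 3.5 + 2.1 + 1.4 = 7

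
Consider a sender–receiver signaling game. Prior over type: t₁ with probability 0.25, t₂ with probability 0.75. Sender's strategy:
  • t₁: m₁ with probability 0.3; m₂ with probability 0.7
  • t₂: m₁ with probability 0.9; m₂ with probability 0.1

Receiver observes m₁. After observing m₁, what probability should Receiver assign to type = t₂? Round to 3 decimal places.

0.900

P(m₁) = 0.25·0.3 + 0.75·0.9 = 0.75
P(t₂ | m₁) = (0.75·0.9) / 0.75 = 0.675 / 0.75 = 0.9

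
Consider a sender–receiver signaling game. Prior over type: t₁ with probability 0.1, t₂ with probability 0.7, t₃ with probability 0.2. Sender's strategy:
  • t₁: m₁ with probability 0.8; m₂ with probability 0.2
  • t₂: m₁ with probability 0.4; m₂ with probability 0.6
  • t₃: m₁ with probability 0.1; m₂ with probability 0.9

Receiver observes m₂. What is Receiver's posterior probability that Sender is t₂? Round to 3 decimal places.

0.677

P(m₂) = 0.1·0.2 + 0.7·0.6 + 0.2·0.9 = 0.62
P(t₂ | m₂) = (0.7·0.6) / 0.62 = 0.42 / 0.62 = 0.677419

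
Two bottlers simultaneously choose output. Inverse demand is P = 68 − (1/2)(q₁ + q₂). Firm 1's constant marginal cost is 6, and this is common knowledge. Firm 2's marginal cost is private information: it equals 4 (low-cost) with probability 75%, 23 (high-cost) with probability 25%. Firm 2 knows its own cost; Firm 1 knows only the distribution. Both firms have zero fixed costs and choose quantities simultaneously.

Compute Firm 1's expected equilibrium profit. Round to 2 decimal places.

Type-c best response for Firm 2: q₂(c) = (68 − c) − q₁/2.
Firm 1 maximizes expected profit; its first-order condition is 68 − q₁ − (1/2)E[q₂] − 6 = 0.
Substituting E[q₂] and solving: E[c₂] = 8.75, so q₁ = (68 − 2·6 + 8.75)/(3/2) = 43.1667.
E[P] = 68 − (1/2)·(q₁ + E[q₂]) = 27.5833; Firm 1's expected profit = (E[P] − 6)·q₁ = (27.5833 − 6)·43.1667 = 931.681.

931.68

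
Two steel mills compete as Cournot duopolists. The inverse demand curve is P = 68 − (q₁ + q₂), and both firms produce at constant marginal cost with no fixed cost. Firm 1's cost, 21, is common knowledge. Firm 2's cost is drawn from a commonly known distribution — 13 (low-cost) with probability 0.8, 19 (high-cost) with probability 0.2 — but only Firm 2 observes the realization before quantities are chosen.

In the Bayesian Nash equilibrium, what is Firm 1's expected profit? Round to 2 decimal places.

179.56

Firm 2 with cost c maximizes (68 − (q₁+q₂) − c)·q₂, giving q₂(c) = (68 − c − q₁)/2.
E[c₂] = 0.8·13 + 0.2·19 = 14.2
Firm 1's FOC against E[q₂] yields q₁ = (68 − 2·21 + E[c₂])/3 = (68 − 42 + 14.2)/3 = 13.4.
E[P] = 68 − (q₁ + E[q₂]) = 34.4; Firm 1's expected profit = (E[P] − 21)·q₁ = (34.4 − 21)·13.4 = 179.56.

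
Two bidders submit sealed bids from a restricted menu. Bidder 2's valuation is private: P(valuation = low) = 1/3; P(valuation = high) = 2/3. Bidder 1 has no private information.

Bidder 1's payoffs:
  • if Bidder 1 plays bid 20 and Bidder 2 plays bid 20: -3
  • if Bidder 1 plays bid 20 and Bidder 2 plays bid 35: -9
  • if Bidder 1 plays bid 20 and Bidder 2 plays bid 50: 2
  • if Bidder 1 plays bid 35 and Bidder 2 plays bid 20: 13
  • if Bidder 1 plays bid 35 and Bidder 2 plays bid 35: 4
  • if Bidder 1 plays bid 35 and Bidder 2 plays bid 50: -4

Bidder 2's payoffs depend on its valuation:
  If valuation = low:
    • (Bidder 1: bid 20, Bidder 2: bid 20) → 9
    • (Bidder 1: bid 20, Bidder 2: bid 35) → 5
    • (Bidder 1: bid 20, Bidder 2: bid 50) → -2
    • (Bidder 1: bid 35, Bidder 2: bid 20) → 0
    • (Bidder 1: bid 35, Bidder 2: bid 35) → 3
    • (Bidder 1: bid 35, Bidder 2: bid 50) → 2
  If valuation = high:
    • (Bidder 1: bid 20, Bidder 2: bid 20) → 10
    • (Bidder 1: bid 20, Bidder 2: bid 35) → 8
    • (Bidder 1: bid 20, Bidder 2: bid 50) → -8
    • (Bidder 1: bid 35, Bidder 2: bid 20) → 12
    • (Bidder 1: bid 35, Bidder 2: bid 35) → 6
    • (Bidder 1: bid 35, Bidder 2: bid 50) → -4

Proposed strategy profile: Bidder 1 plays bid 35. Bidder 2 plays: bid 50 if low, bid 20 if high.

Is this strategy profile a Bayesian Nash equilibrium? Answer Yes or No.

Bidder 1 plays bid 35: E[bid 35] = 1/3·(-4) + 2/3·(13) = 22/3; E[bid 20] = -4/3. Best-responding. ✓
Bidder 2 (valuation low), facing bid 35: bid 20 gives 0, bid 35 gives 3, bid 50 gives 2. Proposed bid 50 is not best — profitable deviation exists. ✗
Bidder 2 (valuation high), facing bid 35: bid 20 gives 12, bid 35 gives 6, bid 50 gives -4. Proposed bid 20 is best. ✓

No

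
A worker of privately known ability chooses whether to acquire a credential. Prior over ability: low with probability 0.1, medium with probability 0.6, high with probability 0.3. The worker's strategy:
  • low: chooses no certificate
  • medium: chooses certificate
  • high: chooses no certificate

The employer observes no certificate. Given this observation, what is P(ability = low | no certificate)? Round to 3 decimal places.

Apply Bayes' rule using the sender's strategy as the likelihood.
P(no certificate) = 0.1·1 + 0.6·0 + 0.3·1 = 0.4
P(low | no certificate) = (0.1·1) / 0.4 = 0.1 / 0.4 = 0.25

0.250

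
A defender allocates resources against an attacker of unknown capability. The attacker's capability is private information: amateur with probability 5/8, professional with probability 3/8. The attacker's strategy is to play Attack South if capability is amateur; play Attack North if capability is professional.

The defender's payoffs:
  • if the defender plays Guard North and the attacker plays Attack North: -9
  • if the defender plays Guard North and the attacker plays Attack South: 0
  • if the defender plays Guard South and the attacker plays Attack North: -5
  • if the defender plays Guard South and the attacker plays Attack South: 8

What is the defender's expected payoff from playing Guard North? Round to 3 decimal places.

Take the expectation over the attacker's capability, weighting each type's action by its prior probability.
E[Guard North] = 5/8·0 + 3/8·(-9) = 0 + (-27/8) = -27/8

-3.375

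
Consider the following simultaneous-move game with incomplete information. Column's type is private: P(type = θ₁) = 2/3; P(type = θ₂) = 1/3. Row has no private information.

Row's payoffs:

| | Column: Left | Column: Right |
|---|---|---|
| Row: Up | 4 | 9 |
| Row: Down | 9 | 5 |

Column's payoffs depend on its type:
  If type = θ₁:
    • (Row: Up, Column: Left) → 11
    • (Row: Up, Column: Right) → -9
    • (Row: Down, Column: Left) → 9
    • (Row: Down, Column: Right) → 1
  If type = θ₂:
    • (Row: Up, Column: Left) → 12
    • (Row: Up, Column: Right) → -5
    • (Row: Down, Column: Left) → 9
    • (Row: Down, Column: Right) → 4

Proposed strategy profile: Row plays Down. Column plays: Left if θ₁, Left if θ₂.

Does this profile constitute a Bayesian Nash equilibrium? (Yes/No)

Row plays Down: E[Down] = 2/3·(9) + 1/3·(9) = 9; E[Up] = 4. Best-responding. ✓
Column (type θ₁), facing Down: Left gives 9, Right gives 1. Proposed Left is best. ✓
Column (type θ₂), facing Down: Left gives 9, Right gives 4. Proposed Left is best. ✓

Yes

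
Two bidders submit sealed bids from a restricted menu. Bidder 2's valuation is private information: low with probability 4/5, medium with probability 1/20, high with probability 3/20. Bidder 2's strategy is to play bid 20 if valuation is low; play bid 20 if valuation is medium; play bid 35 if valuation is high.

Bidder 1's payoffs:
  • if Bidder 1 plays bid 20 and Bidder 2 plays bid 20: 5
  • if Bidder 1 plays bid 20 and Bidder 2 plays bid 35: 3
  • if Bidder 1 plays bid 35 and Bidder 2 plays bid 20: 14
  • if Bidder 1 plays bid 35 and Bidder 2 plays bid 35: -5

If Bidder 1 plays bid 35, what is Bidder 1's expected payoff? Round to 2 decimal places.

11.15

E[bid 35] = 4/5·14 + 1/20·14 + 3/20·(-5) = 56/5 + 7/10 + (-3/4) = 223/20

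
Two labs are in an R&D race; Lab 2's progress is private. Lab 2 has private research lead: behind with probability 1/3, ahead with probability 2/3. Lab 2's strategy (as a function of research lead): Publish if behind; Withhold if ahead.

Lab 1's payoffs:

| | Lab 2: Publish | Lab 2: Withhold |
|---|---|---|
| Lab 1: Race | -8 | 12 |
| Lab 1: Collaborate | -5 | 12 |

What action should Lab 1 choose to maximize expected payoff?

Compute Lab 1's expected payoff for each action, taking the expectation over Lab 2's type.
E[Race] = 1/3·(-8) + 2/3·(12) = 16/3
E[Collaborate] = 1/3·(-5) + 2/3·(12) = 19/3
Best response: Collaborate (19/3 is the largest).

Collaborate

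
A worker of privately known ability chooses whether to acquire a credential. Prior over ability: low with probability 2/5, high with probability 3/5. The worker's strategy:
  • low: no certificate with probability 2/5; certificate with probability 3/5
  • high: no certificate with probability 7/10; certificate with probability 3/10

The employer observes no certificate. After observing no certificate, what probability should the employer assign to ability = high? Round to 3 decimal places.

0.724

Apply Bayes' rule using the sender's strategy as the likelihood.
P(no certificate) = (2/5)·(2/5) + (3/5)·(7/10) = 29/50
P(high | no certificate) = ((3/5)·(7/10)) / (29/50) = (21/50) / (29/50) = 21/29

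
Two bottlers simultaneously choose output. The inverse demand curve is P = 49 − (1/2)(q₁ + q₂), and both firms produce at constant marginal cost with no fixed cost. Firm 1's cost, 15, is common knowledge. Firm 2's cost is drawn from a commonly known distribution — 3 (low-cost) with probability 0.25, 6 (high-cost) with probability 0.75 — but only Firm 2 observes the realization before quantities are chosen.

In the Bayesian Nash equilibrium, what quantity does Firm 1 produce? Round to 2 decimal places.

16.17

Firm 2 with cost c maximizes (49 − (1/2)(q₁+q₂) − c)·q₂, giving q₂(c) = (49 − c − (1/2)q₁).
E[c₂] = 0.25·3 + 0.75·6 = 5.25
Firm 1's FOC against E[q₂] yields q₁ = (49 − 2·15 + E[c₂])/(3/2) = (49 − 30 + 5.25)/(3/2) = 16.1667.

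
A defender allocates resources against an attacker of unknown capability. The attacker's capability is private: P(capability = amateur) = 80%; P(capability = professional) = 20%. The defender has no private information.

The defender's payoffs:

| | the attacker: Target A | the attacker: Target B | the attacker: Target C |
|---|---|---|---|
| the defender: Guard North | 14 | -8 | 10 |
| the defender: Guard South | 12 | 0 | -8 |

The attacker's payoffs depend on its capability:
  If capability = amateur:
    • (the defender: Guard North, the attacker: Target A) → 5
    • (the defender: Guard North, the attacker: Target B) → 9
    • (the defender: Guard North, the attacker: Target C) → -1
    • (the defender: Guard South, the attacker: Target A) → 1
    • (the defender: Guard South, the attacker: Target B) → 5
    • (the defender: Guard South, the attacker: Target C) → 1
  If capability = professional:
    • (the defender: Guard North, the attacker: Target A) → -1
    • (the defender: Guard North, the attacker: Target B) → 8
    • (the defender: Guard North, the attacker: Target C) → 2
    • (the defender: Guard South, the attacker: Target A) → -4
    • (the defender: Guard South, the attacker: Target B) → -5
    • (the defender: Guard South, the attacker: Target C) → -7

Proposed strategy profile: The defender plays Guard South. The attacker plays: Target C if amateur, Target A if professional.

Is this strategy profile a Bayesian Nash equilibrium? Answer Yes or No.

No

The defender plays Guard South: E[Guard South] = 0.8·(-8) + 0.2·(12) = -4; E[Guard North] = 10.8. Not best-responding. ✗
The attacker (capability amateur), facing Guard South: Target A gives 1, Target B gives 5, Target C gives 1. Proposed Target C is not best — profitable deviation exists. ✗
The attacker (capability professional), facing Guard South: Target A gives -4, Target B gives -5, Target C gives -7. Proposed Target A is best. ✓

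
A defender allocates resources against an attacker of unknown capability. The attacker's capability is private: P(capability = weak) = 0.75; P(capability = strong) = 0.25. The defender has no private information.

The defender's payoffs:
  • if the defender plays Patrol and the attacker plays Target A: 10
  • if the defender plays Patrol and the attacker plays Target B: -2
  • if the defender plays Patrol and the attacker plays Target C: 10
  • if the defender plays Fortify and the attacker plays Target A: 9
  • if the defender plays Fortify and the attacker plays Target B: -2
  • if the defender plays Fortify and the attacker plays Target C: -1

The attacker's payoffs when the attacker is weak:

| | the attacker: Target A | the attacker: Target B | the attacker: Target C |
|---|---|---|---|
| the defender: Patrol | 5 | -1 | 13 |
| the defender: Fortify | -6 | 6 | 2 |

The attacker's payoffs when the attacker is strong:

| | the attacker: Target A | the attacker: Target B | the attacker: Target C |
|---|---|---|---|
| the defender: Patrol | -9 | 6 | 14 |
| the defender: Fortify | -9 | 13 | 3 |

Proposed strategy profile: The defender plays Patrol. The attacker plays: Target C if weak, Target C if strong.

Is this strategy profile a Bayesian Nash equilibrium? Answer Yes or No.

Yes

A profile is a BNE iff every type of every player is best-responding given beliefs about the other side.
The defender plays Patrol: E[Patrol] = 0.75·(10) + 0.25·(10) = 10; E[Fortify] = -1. Best-responding. ✓
The attacker (capability weak), facing Patrol: Target A gives 5, Target B gives -1, Target C gives 13. Proposed Target C is best. ✓
The attacker (capability strong), facing Patrol: Target A gives -9, Target B gives 6, Target C gives 14. Proposed Target C is best. ✓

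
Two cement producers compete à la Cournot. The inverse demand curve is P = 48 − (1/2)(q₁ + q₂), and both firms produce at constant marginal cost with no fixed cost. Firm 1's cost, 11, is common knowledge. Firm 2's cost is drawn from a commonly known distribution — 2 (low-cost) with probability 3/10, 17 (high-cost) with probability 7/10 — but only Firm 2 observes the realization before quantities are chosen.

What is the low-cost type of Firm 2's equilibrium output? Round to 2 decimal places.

Type-c best response for Firm 2: q₂(c) = (48 − c) − q₁/2.
Firm 1 maximizes expected profit; its first-order condition is 48 − q₁ − (1/2)E[q₂] − 11 = 0.
Substituting E[q₂] and solving: E[c₂] = 12.5, so q₁ = (48 − 2·11 + 12.5)/(3/2) = 25.6667.
q₂(low-cost) = (48 − 2 − (1/2)·25.6667) = 33.1667.

33.17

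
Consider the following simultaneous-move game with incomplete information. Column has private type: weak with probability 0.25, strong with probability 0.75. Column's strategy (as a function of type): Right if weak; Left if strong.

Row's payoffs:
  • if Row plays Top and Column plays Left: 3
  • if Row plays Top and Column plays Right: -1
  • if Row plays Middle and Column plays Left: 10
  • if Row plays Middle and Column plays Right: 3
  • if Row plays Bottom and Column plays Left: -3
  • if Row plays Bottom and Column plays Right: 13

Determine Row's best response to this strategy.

Compute Row's expected payoff for each action, taking the expectation over Column's type.
E[Top] = 0.25·(-1) + 0.75·(3) = 2
E[Middle] = 0.25·(3) + 0.75·(10) = 8.25
E[Bottom] = 0.25·(13) + 0.75·(-3) = 1
Best response: Middle (8.25 is the largest).

Middle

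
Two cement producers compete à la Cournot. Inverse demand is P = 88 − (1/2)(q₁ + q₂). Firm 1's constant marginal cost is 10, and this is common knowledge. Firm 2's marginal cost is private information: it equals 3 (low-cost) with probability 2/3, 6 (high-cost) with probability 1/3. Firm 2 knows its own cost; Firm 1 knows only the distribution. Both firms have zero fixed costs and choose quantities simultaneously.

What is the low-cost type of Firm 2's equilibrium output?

Each type of Firm 2 best-responds to q₁; Firm 1 best-responds to the expected q₂ over Firm 2's types.
Firm 2 with cost c maximizes (88 − (1/2)(q₁+q₂) − c)·q₂, giving q₂(c) = (88 − c − (1/2)q₁).
E[c₂] = 2/3·3 + 1/3·6 = 4
Firm 1's FOC against E[q₂] yields q₁ = (88 − 2·10 + E[c₂])/(3/2) = (88 − 20 + 4)/(3/2) = 48.
q₂(low-cost) = (88 − 3 − (1/2)·48) = 61.

61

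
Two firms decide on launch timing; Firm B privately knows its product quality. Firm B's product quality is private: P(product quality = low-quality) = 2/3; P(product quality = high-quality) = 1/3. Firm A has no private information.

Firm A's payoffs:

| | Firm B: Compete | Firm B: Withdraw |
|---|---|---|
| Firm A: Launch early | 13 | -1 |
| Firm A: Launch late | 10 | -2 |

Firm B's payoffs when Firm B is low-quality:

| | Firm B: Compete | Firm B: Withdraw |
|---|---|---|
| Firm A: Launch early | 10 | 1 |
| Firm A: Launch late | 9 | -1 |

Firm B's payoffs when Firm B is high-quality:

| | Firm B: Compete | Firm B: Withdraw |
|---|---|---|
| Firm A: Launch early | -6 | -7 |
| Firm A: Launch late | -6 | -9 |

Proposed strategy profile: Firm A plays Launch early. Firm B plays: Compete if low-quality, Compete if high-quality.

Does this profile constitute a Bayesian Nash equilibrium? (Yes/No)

Yes

Firm A plays Launch early: E[Launch early] = 2/3·(13) + 1/3·(13) = 13; E[Launch late] = 10. Best-responding. ✓
Firm B (product quality low-quality), facing Launch early: Compete gives 10, Withdraw gives 1. Proposed Compete is best. ✓
Firm B (product quality high-quality), facing Launch early: Compete gives -6, Withdraw gives -7. Proposed Compete is best. ✓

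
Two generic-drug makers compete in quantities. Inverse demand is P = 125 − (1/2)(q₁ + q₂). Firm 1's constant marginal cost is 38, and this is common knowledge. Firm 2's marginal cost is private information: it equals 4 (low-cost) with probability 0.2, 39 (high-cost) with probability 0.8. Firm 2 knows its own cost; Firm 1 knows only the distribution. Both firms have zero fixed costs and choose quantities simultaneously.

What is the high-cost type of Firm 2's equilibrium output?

59

Type-c best response for Firm 2: q₂(c) = (125 − c) − q₁/2.
Firm 1 maximizes expected profit; its first-order condition is 125 − q₁ − (1/2)E[q₂] − 38 = 0.
Substituting E[q₂] and solving: E[c₂] = 32, so q₁ = (125 − 2·38 + 32)/(3/2) = 54.
q₂(high-cost) = (125 − 39 − (1/2)·54) = 59.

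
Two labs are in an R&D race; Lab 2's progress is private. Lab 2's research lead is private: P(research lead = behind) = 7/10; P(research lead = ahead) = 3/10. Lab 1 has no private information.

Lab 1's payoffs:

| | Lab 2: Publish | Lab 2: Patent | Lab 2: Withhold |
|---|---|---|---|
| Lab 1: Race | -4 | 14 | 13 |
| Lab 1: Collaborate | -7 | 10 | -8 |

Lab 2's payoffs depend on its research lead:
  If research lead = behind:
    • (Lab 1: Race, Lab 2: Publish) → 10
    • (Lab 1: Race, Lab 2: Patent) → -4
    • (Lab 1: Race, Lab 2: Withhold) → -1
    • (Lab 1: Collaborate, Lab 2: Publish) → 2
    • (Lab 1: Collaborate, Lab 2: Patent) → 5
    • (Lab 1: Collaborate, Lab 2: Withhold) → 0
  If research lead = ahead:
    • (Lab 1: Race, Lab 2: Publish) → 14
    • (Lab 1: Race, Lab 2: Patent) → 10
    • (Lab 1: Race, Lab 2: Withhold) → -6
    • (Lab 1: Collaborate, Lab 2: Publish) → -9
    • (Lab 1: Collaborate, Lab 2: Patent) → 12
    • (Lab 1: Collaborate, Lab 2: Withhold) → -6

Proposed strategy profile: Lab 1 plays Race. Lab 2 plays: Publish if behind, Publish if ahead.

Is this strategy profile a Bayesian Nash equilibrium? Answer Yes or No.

Lab 1 plays Race: E[Race] = 7/10·(-4) + 3/10·(-4) = -4; E[Collaborate] = -7. Best-responding. ✓
Lab 2 (research lead behind), facing Race: Publish gives 10, Patent gives -4, Withhold gives -1. Proposed Publish is best. ✓
Lab 2 (research lead ahead), facing Race: Publish gives 14, Patent gives 10, Withhold gives -6. Proposed Publish is best. ✓

Yes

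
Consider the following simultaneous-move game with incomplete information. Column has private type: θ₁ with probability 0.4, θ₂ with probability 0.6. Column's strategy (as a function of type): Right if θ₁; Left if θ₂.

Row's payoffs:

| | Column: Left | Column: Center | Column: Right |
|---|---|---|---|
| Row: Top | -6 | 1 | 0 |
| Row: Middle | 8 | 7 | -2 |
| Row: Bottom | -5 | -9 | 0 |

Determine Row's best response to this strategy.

E[Top] = 0.4·(0) + 0.6·(-6) = -3.6
E[Middle] = 0.4·(-2) + 0.6·(8) = 4
E[Bottom] = 0.4·(0) + 0.6·(-5) = -3
Best response: Middle (4 is the largest).

Middle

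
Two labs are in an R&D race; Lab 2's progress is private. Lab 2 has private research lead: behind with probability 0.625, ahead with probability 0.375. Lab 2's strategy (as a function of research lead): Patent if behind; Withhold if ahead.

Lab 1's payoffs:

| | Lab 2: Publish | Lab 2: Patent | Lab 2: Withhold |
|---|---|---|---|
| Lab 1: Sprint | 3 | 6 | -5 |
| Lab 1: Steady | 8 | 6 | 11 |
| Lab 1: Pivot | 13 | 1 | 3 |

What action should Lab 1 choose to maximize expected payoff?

Steady

E[Sprint] = 0.625·(6) + 0.375·(-5) = 1.875
E[Steady] = 0.625·(6) + 0.375·(11) = 7.875
E[Pivot] = 0.625·(1) + 0.375·(3) = 1.75
Best response: Steady (7.875 is the largest).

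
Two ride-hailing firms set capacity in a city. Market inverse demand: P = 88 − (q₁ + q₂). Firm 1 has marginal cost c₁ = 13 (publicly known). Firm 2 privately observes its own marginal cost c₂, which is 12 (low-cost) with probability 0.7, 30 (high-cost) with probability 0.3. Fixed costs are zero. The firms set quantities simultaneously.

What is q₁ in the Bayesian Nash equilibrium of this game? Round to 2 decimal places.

26.47

Firm 2 with cost c maximizes (88 − (q₁+q₂) − c)·q₂, giving q₂(c) = (88 − c − q₁)/2.
E[c₂] = 0.7·12 + 0.3·30 = 17.4
Firm 1's FOC against E[q₂] yields q₁ = (88 − 2·13 + E[c₂])/3 = (88 − 26 + 17.4)/3 = 26.4667.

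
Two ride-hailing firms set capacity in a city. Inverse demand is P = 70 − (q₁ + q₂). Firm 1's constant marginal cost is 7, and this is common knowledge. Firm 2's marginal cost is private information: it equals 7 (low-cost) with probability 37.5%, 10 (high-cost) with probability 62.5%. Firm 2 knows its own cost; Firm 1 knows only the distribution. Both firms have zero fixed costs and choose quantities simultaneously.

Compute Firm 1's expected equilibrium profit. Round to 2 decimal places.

Firm 2 with cost c maximizes (70 − (q₁+q₂) − c)·q₂, giving q₂(c) = (70 − c − q₁)/2.
E[c₂] = 0.375·7 + 0.625·10 = 8.875
Firm 1's FOC against E[q₂] yields q₁ = (70 − 2·7 + E[c₂])/3 = (70 − 14 + 8.875)/3 = 21.625.
E[P] = 70 − (q₁ + E[q₂]) = 28.625; Firm 1's expected profit = (E[P] − 7)·q₁ = (28.625 − 7)·21.625 = 467.641.

467.64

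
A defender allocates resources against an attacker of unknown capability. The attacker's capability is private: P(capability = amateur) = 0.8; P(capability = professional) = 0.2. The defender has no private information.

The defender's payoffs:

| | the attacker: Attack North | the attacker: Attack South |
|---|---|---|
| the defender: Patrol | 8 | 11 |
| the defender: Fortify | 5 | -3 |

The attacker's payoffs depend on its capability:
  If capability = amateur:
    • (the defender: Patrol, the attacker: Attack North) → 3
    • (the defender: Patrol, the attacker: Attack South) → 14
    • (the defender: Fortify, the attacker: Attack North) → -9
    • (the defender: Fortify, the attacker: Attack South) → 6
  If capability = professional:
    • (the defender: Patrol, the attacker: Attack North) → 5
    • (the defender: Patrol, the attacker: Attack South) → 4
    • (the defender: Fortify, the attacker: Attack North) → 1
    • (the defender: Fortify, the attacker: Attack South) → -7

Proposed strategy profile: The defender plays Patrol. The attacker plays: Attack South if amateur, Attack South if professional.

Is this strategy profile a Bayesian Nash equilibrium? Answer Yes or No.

No

A profile is a BNE iff every type of every player is best-responding given beliefs about the other side.
The defender plays Patrol: E[Patrol] = 0.8·(11) + 0.2·(11) = 11; E[Fortify] = -3. Best-responding. ✓
The attacker (capability amateur), facing Patrol: Attack North gives 3, Attack South gives 14. Proposed Attack South is best. ✓
The attacker (capability professional), facing Patrol: Attack North gives 5, Attack South gives 4. Proposed Attack South is not best — profitable deviation exists. ✗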